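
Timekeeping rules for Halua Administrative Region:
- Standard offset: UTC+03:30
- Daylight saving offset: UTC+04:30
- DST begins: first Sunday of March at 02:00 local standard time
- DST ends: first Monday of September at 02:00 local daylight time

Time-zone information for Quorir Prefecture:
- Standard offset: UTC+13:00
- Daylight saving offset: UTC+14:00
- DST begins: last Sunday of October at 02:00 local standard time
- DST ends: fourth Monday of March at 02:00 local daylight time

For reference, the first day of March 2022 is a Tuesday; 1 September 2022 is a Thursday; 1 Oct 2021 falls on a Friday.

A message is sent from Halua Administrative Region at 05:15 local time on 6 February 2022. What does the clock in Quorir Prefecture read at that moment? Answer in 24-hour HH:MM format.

1 March 2022 is a Tuesday, so the first Sunday is March 6.
1 September 2022 is a Thursday, so the first Monday is September 5.
6 February 2022 does not fall between 6 March and 5 September, so daylight saving is not in effect and Halua Administrative Region is at UTC+03:30.
05:15 Halua Administrative Region − 3h30m = 01:45 UTC.
1 October 2021 is a Friday, so Sundays fall on 3, 10, 17, 24, 31; the last is October 31.
1 March 2022 is a Tuesday, so the first Monday is March 7 and the fourth is March 28.
At the standard offset (UTC+13:00), 01:45 UTC + 13h = 14:45 Quorir Prefecture standard time.
Daylight saving runs 31 October 2021 – 28 March 2022; the standard-time date in Quorir Prefecture, 6 February 2022, is inside that window, so Quorir Prefecture is at UTC+14:00.
01:45 UTC + 14h = 15:45 Quorir Prefecture.

15:45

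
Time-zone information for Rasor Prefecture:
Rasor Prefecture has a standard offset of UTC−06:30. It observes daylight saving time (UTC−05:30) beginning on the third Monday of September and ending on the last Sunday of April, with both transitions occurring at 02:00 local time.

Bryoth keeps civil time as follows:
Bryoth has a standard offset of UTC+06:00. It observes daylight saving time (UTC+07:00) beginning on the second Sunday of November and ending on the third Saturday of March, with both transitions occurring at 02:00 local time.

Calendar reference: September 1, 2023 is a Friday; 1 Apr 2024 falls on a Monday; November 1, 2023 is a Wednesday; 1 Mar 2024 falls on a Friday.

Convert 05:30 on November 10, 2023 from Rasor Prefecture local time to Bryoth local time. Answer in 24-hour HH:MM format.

1 September 2023 is a Friday, so the first Monday is September 4 and the third is September 18.
1 April 2024 is a Monday, so Sundays fall on 7, 14, 21, 28; the last is April 28.
November 10, 2023 falls between 18 September 2023 and 28 April 2024, so daylight saving is in effect and Rasor Prefecture is at UTC−05:30.
05:30 Rasor Prefecture + 5h30m = 11:00 UTC.
1 November 2023 is a Wednesday, so the first Sunday is November 5 and the second is November 12.
1 March 2024 is a Friday, so the first Saturday is March 2 and the third is March 16.
At the standard offset (UTC+06:00), 11:00 UTC + 6h = 17:00 Bryoth standard time.
The standard-time date in Bryoth, November 10, 2023, does not fall between 12 November 2023 and 16 March 2024, so daylight saving is not in effect and Bryoth is at UTC+06:00.
11:00 UTC + 6h = 17:00 Bryoth.

17:00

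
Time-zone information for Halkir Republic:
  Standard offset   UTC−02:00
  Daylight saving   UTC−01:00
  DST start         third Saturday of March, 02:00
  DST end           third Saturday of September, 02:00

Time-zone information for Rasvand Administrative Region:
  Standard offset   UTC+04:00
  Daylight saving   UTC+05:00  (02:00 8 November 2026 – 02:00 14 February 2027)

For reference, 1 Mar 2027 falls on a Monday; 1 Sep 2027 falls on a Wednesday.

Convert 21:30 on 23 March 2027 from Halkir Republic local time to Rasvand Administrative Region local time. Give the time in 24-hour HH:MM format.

02:30

1 March 2027 is a Monday, so the first Saturday is March 6 and the third is March 20.
1 September 2027 is a Wednesday, so the first Saturday is September 4 and the third is September 18.
23 March 2027 falls between 20 March and 18 September, so daylight saving is in effect and Halkir Republic is at UTC−01:00.
21:30 Halkir Republic + 1h = 22:30 UTC.
At the standard offset (UTC+04:00), 22:30 UTC + 4h = 02:30 Rasvand Administrative Region standard time (rolling into the next day, 24 March 2027).
The standard-time date in Rasvand Administrative Region, 24 March 2027, does not fall between 8 November 2026 and 14 February 2027, so daylight saving is not in effect and Rasvand Administrative Region is at UTC+04:00.
22:30 UTC + 4h = 02:30 Rasvand Administrative Region (rolling into the next day, 24 March 2027).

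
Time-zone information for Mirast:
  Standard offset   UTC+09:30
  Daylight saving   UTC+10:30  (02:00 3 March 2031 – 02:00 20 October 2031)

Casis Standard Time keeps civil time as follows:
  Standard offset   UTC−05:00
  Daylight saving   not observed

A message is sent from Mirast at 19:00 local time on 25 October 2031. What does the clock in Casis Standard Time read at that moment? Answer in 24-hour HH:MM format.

04:30

25 October 2031 is outside the daylight-saving period (3 March – 20 October), so Mirast is on standard time, UTC+09:30.
19:00 Mirast − 9h30m = 09:30 UTC.
Casis Standard Time stays on UTC−05:00 all year.
09:30 UTC − 5h = 04:30 Casis Standard Time.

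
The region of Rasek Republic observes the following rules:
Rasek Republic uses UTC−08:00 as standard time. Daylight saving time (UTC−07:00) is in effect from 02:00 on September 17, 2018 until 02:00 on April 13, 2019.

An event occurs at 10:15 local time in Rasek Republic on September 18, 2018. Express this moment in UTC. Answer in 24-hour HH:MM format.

17:15

Daylight saving runs 17 September 2018 – 13 April 2019; September 18, 2018 is inside that window, so Rasek Republic is at UTC−07:00.
10:15 local + 7h = 17:15 UTC.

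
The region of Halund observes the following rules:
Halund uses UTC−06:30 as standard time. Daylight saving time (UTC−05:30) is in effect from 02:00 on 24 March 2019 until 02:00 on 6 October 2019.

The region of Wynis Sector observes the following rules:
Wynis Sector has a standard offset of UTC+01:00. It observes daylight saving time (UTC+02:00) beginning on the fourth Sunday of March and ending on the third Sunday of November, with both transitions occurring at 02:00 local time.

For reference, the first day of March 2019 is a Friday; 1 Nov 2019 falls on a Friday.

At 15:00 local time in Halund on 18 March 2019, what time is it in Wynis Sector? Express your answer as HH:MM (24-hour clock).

22:30

Daylight saving runs 24 March – 6 October; 18 March 2019 is outside that window, so Halund is on standard time at UTC−06:30.
15:00 Halund + 6h30m = 21:30 UTC.
1 March 2019 is a Friday, so the first Sunday is March 3 and the fourth is March 24.
1 November 2019 is a Friday, so the first Sunday is November 3 and the third is November 17.
At the standard offset (UTC+01:00), 21:30 UTC + 1h = 22:30 Wynis Sector standard time.
The standard-time date in Wynis Sector, 18 March 2019, is outside the daylight-saving period (24 March – 17 November), so Wynis Sector is on standard time, UTC+01:00.
21:30 UTC + 1h = 22:30 Wynis Sector.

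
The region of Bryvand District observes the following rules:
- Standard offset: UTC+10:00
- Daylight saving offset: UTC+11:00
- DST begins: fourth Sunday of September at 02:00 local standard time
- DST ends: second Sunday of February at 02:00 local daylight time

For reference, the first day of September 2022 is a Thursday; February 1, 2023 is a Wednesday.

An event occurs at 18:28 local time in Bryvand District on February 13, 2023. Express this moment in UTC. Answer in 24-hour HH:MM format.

1 September 2022 is a Thursday, so the first Sunday is September 4 and the fourth is September 25.
1 February 2023 is a Wednesday, so the first Sunday is February 5 and the second is February 12.
February 13, 2023 is outside the daylight-saving period (25 September 2022 – 12 February 2023), so Bryvand District is on standard time, UTC+10:00.
18:28 local − 10h = 08:28 UTC.

08:28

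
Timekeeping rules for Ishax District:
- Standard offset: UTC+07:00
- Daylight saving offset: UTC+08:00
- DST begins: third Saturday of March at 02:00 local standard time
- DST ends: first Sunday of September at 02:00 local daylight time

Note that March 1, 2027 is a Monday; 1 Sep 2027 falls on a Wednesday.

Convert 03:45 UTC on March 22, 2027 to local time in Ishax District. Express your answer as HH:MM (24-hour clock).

1 March 2027 is a Monday, so the first Saturday is March 6 and the third is March 20.
1 September 2027 is a Wednesday, so the first Sunday is September 5.
At the standard offset (UTC+07:00), 03:45 UTC + 7h = 10:45 Ishax District standard time.
The standard-time date in Ishax District, March 22, 2027, falls between 20 March and 5 September, so daylight saving is in effect and Ishax District is at UTC+08:00.
03:45 UTC + 8h = 11:45 local.

11:45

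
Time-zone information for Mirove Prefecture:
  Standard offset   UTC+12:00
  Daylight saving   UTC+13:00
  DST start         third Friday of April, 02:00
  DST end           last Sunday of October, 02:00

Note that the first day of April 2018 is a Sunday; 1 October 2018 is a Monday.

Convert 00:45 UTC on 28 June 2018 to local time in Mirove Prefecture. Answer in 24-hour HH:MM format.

13:45

1 April 2018 is a Sunday, so the first Friday is April 6 and the third is April 20.
1 October 2018 is a Monday, so Sundays fall on 7, 14, 21, 28; the last is October 28.
At the standard offset (UTC+12:00), 00:45 UTC + 12h = 12:45 Mirove Prefecture standard time.
The standard-time date in Mirove Prefecture, 28 June 2018, falls between 20 April and 28 October, so daylight saving is in effect and Mirove Prefecture is at UTC+13:00.
00:45 UTC + 13h = 13:45 local.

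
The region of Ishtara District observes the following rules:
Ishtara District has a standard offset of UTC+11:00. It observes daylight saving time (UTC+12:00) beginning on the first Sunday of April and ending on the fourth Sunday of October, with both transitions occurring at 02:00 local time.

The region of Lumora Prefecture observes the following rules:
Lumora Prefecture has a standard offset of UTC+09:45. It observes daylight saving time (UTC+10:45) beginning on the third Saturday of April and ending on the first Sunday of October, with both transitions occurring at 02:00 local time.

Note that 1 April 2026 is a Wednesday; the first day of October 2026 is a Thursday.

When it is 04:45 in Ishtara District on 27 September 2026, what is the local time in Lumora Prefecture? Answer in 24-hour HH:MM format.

1 April 2026 is a Wednesday, so the first Sunday is April 5.
1 October 2026 is a Thursday, so the first Sunday is October 4 and the fourth is October 25.
27 September 2026 lies within the daylight-saving period (5 April – 25 October), so Ishtara District is on daylight time, UTC+12:00.
04:45 Ishtara District − 12h = 16:45 UTC (rolling into the previous day, 26 September 2026).
1 April 2026 is a Wednesday, so the first Saturday is April 4 and the third is April 18.
1 October 2026 is a Thursday, so the first Sunday is October 4.
At the standard offset (UTC+09:45), 16:45 UTC + 9h45m = 02:30 Lumora Prefecture standard time (rolling into the next day, 27 September 2026).
Daylight saving runs 18 April – 4 October; the standard-time date in Lumora Prefecture, 27 September 2026, is inside that window, so Lumora Prefecture is at UTC+10:45.
16:45 UTC + 10h45m = 03:30 Lumora Prefecture (rolling into the next day, 27 September 2026).

03:30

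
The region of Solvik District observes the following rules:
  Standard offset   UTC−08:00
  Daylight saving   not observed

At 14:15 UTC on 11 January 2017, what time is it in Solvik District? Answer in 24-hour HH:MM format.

06:15

Solvik District stays on UTC−08:00 all year.
14:15 UTC − 8h = 06:15 local.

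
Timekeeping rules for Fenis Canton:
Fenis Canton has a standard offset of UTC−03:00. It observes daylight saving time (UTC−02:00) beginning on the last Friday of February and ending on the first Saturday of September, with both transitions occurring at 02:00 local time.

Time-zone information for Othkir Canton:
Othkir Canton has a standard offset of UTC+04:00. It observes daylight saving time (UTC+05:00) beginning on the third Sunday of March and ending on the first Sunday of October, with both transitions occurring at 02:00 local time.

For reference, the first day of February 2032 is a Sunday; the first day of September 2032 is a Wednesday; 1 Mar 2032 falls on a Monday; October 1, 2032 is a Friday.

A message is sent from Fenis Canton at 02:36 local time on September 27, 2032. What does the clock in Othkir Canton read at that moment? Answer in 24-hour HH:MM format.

1 February 2032 is a Sunday, so Fridays fall on 6, 13, 20, 27; the last is February 27.
1 September 2032 is a Wednesday, so the first Saturday is September 4.
Daylight saving runs 27 February – 4 September; September 27, 2032 is outside that window, so Fenis Canton is on standard time at UTC−03:00.
02:36 Fenis Canton + 3h = 05:36 UTC.
1 March 2032 is a Monday, so the first Sunday is March 7 and the third is March 21.
1 October 2032 is a Friday, so the first Sunday is October 3.
At the standard offset (UTC+04:00), 05:36 UTC + 4h = 09:36 Othkir Canton standard time.
The standard-time date in Othkir Canton, September 27, 2032, lies within the daylight-saving period (21 March – 3 October), so Othkir Canton is on daylight time, UTC+05:00.
05:36 UTC + 5h = 10:36 Othkir Canton.

10:36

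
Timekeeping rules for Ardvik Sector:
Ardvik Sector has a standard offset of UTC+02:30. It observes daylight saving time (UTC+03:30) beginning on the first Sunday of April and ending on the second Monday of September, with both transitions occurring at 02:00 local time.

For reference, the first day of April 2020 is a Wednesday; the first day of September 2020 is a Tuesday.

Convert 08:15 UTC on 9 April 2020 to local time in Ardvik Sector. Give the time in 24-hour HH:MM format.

1 April 2020 is a Wednesday, so the first Sunday is April 5.
1 September 2020 is a Tuesday, so the first Monday is September 7 and the second is September 14.
At the standard offset (UTC+02:30), 08:15 UTC + 2h30m = 10:45 Ardvik Sector standard time.
Daylight saving runs 5 April – 14 September; the standard-time date in Ardvik Sector, 9 April 2020, is inside that window, so Ardvik Sector is at UTC+03:30.
08:15 UTC + 3h30m = 11:45 local.

11:45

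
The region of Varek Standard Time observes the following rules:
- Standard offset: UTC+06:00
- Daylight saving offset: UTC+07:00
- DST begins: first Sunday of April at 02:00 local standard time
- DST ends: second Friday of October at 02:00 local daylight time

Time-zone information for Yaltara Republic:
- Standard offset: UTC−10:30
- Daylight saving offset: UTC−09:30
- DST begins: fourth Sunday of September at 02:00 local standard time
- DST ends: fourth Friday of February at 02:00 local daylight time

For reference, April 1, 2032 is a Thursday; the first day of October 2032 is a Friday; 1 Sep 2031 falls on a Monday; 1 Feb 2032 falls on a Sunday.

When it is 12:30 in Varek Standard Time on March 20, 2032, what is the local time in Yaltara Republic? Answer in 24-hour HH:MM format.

20:00

1 April 2032 is a Thursday, so the first Sunday is April 4.
1 October 2032 is a Friday, so the first Friday is October 1 and the second is October 8.
March 20, 2032 does not fall between 4 April and 8 October, so daylight saving is not in effect and Varek Standard Time is at UTC+06:00.
12:30 Varek Standard Time − 6h = 06:30 UTC.
1 September 2031 is a Monday, so the first Sunday is September 7 and the fourth is September 28.
1 February 2032 is a Sunday, so the first Friday is February 6 and the fourth is February 27.
At the standard offset (UTC−10:30), 06:30 UTC − 10h30m = 20:00 Yaltara Republic standard time (rolling into the previous day, 19 March 2032).
The standard-time date in Yaltara Republic, March 19, 2032, does not fall between 28 September 2031 and 27 February 2032, so daylight saving is not in effect and Yaltara Republic is at UTC−10:30.
06:30 UTC − 10h30m = 20:00 Yaltara Republic (rolling into the previous day, 19 March 2032).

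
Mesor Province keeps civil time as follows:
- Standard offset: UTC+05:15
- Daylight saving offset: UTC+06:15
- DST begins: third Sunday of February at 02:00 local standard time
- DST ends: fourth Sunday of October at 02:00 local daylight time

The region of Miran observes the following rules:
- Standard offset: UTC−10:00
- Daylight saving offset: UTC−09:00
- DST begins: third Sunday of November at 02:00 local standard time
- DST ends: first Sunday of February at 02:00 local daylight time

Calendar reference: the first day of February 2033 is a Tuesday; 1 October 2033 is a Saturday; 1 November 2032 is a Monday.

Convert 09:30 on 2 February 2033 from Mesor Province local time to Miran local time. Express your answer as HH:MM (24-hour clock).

1 February 2033 is a Tuesday, so the first Sunday is February 6 and the third is February 20.
1 October 2033 is a Saturday, so the first Sunday is October 2 and the fourth is October 23.
Daylight saving runs 20 February – 23 October; 2 February 2033 is outside that window, so Mesor Province is on standard time at UTC+05:15.
09:30 Mesor Province − 5h15m = 04:15 UTC.
1 November 2032 is a Monday, so the first Sunday is November 7 and the third is November 21.
1 February 2033 is a Tuesday, so the first Sunday is February 6.
At the standard offset (UTC−10:00), 04:15 UTC − 10h = 18:15 Miran standard time (rolling into the previous day, 1 February 2033).
The standard-time date in Miran, 1 February 2033, falls between 21 November 2032 and 6 February 2033, so daylight saving is in effect and Miran is at UTC−09:00.
04:15 UTC − 9h = 19:15 Miran (rolling into the previous day, 1 February 2033).

19:15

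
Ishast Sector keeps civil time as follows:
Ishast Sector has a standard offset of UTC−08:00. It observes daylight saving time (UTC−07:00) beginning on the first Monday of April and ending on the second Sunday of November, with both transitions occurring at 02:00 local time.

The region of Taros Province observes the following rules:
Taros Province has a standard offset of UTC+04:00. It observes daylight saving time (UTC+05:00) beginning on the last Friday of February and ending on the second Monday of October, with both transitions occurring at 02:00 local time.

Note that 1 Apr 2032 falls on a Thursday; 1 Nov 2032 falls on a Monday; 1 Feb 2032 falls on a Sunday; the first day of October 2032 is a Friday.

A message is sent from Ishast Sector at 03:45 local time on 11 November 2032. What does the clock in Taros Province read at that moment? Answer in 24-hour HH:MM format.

14:45

1 April 2032 is a Thursday, so the first Monday is April 5.
1 November 2032 is a Monday, so the first Sunday is November 7 and the second is November 14.
11 November 2032 lies within the daylight-saving period (5 April – 14 November), so Ishast Sector is on daylight time, UTC−07:00.
03:45 Ishast Sector + 7h = 10:45 UTC.
1 February 2032 is a Sunday, so Fridays fall on 6, 13, 20, 27; the last is February 27.
1 October 2032 is a Friday, so the first Monday is October 4 and the second is October 11.
At the standard offset (UTC+04:00), 10:45 UTC + 4h = 14:45 Taros Province standard time.
Daylight saving runs 27 February – 11 October; the standard-time date in Taros Province, 11 November 2032, is outside that window, so Taros Province is on standard time at UTC+04:00.
10:45 UTC + 4h = 14:45 Taros Province.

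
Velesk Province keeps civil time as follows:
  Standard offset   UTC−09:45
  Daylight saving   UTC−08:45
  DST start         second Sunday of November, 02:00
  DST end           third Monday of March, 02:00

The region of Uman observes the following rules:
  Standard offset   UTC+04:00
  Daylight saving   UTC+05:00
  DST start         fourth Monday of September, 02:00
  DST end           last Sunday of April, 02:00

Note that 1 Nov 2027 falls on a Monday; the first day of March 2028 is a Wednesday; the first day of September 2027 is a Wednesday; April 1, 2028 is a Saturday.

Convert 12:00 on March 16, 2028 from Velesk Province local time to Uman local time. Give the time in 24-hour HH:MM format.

01:45

1 November 2027 is a Monday, so the first Sunday is November 7 and the second is November 14.
1 March 2028 is a Wednesday, so the first Monday is March 6 and the third is March 20.
Daylight saving runs 14 November 2027 – 20 March 2028; March 16, 2028 is inside that window, so Velesk Province is at UTC−08:45.
12:00 Velesk Province + 8h45m = 20:45 UTC.
1 September 2027 is a Wednesday, so the first Monday is September 6 and the fourth is September 27.
1 April 2028 is a Saturday, so Sundays fall on 2, 9, 16, 23, 30; the last is April 30.
At the standard offset (UTC+04:00), 20:45 UTC + 4h = 00:45 Uman standard time (rolling into the next day, 17 March 2028).
The standard-time date in Uman, March 17, 2028, falls between 27 September 2027 and 30 April 2028, so daylight saving is in effect and Uman is at UTC+05:00.
20:45 UTC + 5h = 01:45 Uman (rolling into the next day, 17 March 2028).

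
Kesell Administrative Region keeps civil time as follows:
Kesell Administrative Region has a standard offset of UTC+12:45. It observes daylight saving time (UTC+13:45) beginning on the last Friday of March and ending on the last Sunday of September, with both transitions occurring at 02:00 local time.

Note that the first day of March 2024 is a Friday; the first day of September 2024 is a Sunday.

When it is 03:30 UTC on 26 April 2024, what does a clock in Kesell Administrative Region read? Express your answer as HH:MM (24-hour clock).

1 March 2024 is a Friday, so Fridays fall on 1, 8, 15, 22, 29; the last is March 29.
1 September 2024 is a Sunday, so Sundays fall on 1, 8, 15, 22, 29; the last is September 29.
At the standard offset (UTC+12:45), 03:30 UTC + 12h45m = 16:15 Kesell Administrative Region standard time.
The standard-time date in Kesell Administrative Region, 26 April 2024, falls between 29 March and 29 September, so daylight saving is in effect and Kesell Administrative Region is at UTC+13:45.
03:30 UTC + 13h45m = 17:15 local.

17:15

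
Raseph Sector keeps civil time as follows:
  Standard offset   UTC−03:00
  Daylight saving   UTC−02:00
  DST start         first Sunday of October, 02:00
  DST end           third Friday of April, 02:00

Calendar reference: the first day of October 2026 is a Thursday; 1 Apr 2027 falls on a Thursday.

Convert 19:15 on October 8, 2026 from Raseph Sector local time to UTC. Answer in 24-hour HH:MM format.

21:15

1 October 2026 is a Thursday, so the first Sunday is October 4.
1 April 2027 is a Thursday, so the first Friday is April 2 and the third is April 16.
October 8, 2026 lies within the daylight-saving period (4 October 2026 – 16 April 2027), so Raseph Sector is on daylight time, UTC−02:00.
19:15 local + 2h = 21:15 UTC.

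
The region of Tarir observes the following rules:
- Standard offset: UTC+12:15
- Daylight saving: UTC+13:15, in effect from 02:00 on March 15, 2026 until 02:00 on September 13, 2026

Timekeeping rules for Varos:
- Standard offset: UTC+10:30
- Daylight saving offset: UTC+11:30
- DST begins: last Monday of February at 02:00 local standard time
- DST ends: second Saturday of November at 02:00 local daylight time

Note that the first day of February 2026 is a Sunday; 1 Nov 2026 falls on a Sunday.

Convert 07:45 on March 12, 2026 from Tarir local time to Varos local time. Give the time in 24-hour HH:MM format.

March 12, 2026 is outside the daylight-saving period (15 March – 13 September), so Tarir is on standard time, UTC+12:15.
07:45 Tarir − 12h15m = 19:30 UTC (rolling into the previous day, 11 March 2026).
1 February 2026 is a Sunday, so Mondays fall on 2, 9, 16, 23; the last is February 23.
1 November 2026 is a Sunday, so the first Saturday is November 7 and the second is November 14.
At the standard offset (UTC+10:30), 19:30 UTC + 10h30m = 06:00 Varos standard time (rolling into the next day, 12 March 2026).
The standard-time date in Varos, March 12, 2026, lies within the daylight-saving period (23 February – 14 November), so Varos is on daylight time, UTC+11:30.
19:30 UTC + 11h30m = 07:00 Varos (rolling into the next day, 12 March 2026).

07:00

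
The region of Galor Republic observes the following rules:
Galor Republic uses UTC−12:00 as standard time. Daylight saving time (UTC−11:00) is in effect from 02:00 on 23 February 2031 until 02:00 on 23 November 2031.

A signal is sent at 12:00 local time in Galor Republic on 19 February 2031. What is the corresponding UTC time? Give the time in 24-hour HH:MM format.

19 February 2031 is outside the daylight-saving period (23 February – 23 November), so Galor Republic is on standard time, UTC−12:00.
12:00 local + 12h = 00:00 UTC (rolling into the next day, 20 February 2031).

00:00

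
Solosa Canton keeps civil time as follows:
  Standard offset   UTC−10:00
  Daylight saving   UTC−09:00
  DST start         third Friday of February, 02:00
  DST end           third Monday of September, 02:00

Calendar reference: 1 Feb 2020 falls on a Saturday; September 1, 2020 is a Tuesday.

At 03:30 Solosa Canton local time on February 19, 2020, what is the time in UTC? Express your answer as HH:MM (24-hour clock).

13:30

1 February 2020 is a Saturday, so the first Friday is February 7 and the third is February 21.
1 September 2020 is a Tuesday, so the first Monday is September 7 and the third is September 21.
February 19, 2020 is outside the daylight-saving period (21 February – 21 September), so Solosa Canton is on standard time, UTC−10:00.
03:30 local + 10h = 13:30 UTC.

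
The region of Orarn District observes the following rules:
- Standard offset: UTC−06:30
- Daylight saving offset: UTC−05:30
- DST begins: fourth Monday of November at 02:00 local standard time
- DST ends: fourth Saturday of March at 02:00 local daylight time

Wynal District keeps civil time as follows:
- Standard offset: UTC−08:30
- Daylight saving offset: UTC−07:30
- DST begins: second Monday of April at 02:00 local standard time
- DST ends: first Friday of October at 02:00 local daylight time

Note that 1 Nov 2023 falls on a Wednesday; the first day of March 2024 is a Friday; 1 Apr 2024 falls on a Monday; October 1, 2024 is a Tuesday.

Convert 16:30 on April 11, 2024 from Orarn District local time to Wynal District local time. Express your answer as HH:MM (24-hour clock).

1 November 2023 is a Wednesday, so the first Monday is November 6 and the fourth is November 27.
1 March 2024 is a Friday, so the first Saturday is March 2 and the fourth is March 23.
April 11, 2024 does not fall between 27 November 2023 and 23 March 2024, so daylight saving is not in effect and Orarn District is at UTC−06:30.
16:30 Orarn District + 6h30m = 23:00 UTC.
1 April 2024 is a Monday, so the first Monday is April 1 and the second is April 8.
1 October 2024 is a Tuesday, so the first Friday is October 4.
At the standard offset (UTC−08:30), 23:00 UTC − 8h30m = 14:30 Wynal District standard time.
The standard-time date in Wynal District, April 11, 2024, lies within the daylight-saving period (8 April – 4 October), so Wynal District is on daylight time, UTC−07:30.
23:00 UTC − 7h30m = 15:30 Wynal District.

15:30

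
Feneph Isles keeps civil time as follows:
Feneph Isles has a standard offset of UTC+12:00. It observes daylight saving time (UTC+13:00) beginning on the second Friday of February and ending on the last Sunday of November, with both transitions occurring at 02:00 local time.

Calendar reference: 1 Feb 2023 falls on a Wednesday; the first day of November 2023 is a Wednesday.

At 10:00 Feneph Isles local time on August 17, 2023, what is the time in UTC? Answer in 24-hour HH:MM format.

21:00

1 February 2023 is a Wednesday, so the first Friday is February 3 and the second is February 10.
1 November 2023 is a Wednesday, so Sundays fall on 5, 12, 19, 26; the last is November 26.
August 17, 2023 lies within the daylight-saving period (10 February – 26 November), so Feneph Isles is on daylight time, UTC+13:00.
10:00 local − 13h = 21:00 UTC (rolling into the previous day, 16 August 2023).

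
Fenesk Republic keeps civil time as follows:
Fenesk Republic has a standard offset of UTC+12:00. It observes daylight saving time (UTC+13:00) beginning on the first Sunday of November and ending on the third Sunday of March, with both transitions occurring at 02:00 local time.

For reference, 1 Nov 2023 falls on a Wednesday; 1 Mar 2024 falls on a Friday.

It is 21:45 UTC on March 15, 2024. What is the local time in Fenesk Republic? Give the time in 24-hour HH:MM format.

10:45

1 November 2023 is a Wednesday, so the first Sunday is November 5.
1 March 2024 is a Friday, so the first Sunday is March 3 and the third is March 17.
At the standard offset (UTC+12:00), 21:45 UTC + 12h = 09:45 Fenesk Republic standard time (rolling into the next day, 16 March 2024).
The standard-time date in Fenesk Republic, March 16, 2024, falls between 5 November 2023 and 17 March 2024, so daylight saving is in effect and Fenesk Republic is at UTC+13:00.
21:45 UTC + 13h = 10:45 local (rolling into the next day, 16 March 2024).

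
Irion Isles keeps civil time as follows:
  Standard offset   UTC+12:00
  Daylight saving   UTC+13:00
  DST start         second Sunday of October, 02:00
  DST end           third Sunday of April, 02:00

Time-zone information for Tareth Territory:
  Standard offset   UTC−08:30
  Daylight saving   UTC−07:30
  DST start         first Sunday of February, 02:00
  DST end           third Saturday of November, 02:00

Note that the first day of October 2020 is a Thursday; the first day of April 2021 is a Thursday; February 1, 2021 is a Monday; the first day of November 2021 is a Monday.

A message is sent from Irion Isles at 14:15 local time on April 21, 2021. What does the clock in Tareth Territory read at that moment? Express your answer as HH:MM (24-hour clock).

1 October 2020 is a Thursday, so the first Sunday is October 4 and the second is October 11.
1 April 2021 is a Thursday, so the first Sunday is April 4 and the third is April 18.
April 21, 2021 does not fall between 11 October 2020 and 18 April 2021, so daylight saving is not in effect and Irion Isles is at UTC+12:00.
14:15 Irion Isles − 12h = 02:15 UTC.
1 February 2021 is a Monday, so the first Sunday is February 7.
1 November 2021 is a Monday, so the first Saturday is November 6 and the third is November 20.
At the standard offset (UTC−08:30), 02:15 UTC − 8h30m = 17:45 Tareth Territory standard time (rolling into the previous day, 20 April 2021).
Daylight saving runs 7 February – 20 November; the standard-time date in Tareth Territory, April 20, 2021, is inside that window, so Tareth Territory is at UTC−07:30.
02:15 UTC − 7h30m = 18:45 Tareth Territory (rolling into the previous day, 20 April 2021).

18:45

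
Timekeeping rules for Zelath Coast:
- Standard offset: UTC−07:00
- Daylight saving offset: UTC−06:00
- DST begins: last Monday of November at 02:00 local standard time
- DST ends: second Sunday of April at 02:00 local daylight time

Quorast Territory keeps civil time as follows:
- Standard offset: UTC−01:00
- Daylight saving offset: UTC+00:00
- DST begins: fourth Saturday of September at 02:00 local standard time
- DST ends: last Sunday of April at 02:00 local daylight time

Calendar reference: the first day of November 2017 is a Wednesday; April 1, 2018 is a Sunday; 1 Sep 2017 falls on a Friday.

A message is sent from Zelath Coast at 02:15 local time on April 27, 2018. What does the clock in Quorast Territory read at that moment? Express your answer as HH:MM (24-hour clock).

1 November 2017 is a Wednesday, so Mondays fall on 6, 13, 20, 27; the last is November 27.
1 April 2018 is a Sunday, so the first Sunday is April 1 and the second is April 8.
Daylight saving runs 27 November 2017 – 8 April 2018; April 27, 2018 is outside that window, so Zelath Coast is on standard time at UTC−07:00.
02:15 Zelath Coast + 7h = 09:15 UTC.
1 September 2017 is a Friday, so the first Saturday is September 2 and the fourth is September 23.
1 April 2018 is a Sunday, so Sundays fall on 1, 8, 15, 22, 29; the last is April 29.
At the standard offset (UTC−01:00), 09:15 UTC − 1h = 08:15 Quorast Territory standard time.
The standard-time date in Quorast Territory, April 27, 2018, falls between 23 September 2017 and 29 April 2018, so daylight saving is in effect and Quorast Territory is at UTC+00:00.
09:15 UTC + 0h = 09:15 Quorast Territory.

09:15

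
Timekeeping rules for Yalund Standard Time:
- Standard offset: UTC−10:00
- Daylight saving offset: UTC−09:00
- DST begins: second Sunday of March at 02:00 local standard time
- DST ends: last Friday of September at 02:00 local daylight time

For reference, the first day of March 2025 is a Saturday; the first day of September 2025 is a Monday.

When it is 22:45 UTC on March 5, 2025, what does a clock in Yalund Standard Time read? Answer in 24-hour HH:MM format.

12:45

1 March 2025 is a Saturday, so the first Sunday is March 2 and the second is March 9.
1 September 2025 is a Monday, so Fridays fall on 5, 12, 19, 26; the last is September 26.
At the standard offset (UTC−10:00), 22:45 UTC − 10h = 12:45 Yalund Standard Time standard time.
Daylight saving runs 9 March – 26 September; the standard-time date in Yalund Standard Time, March 5, 2025, is outside that window, so Yalund Standard Time is on standard time at UTC−10:00.
22:45 UTC − 10h = 12:45 local.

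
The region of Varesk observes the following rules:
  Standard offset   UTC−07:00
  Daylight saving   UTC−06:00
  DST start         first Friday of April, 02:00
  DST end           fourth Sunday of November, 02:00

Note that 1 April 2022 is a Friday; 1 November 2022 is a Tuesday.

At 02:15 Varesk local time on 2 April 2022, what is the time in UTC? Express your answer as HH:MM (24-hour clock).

08:15

1 April 2022 is a Friday, so the first Friday is April 1.
1 November 2022 is a Tuesday, so the first Sunday is November 6 and the fourth is November 27.
2 April 2022 falls between 1 April and 27 November, so daylight saving is in effect and Varesk is at UTC−06:00.
02:15 local + 6h = 08:15 UTC.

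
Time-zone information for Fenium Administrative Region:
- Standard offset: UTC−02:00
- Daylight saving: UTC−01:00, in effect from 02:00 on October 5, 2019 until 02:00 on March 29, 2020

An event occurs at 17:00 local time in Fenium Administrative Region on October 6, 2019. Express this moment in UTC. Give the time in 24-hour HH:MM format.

18:00

Daylight saving runs 5 October 2019 – 29 March 2020; October 6, 2019 is inside that window, so Fenium Administrative Region is at UTC−01:00.
17:00 local + 1h = 18:00 UTC.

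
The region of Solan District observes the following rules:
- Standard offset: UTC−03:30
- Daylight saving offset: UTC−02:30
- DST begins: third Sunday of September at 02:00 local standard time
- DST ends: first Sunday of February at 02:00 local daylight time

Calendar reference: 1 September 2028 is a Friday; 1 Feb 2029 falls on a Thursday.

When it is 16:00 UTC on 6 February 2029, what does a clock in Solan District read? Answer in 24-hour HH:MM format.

12:30

1 September 2028 is a Friday, so the first Sunday is September 3 and the third is September 17.
1 February 2029 is a Thursday, so the first Sunday is February 4.
At the standard offset (UTC−03:30), 16:00 UTC − 3h30m = 12:30 Solan District standard time.
Daylight saving runs 17 September 2028 – 4 February 2029; the standard-time date in Solan District, 6 February 2029, is outside that window, so Solan District is on standard time at UTC−03:30.
16:00 UTC − 3h30m = 12:30 local.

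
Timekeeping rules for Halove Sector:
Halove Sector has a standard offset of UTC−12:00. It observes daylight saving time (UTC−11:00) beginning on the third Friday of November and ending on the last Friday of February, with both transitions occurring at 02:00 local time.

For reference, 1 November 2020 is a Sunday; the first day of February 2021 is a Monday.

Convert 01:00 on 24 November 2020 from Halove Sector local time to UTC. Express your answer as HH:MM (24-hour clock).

12:00

1 November 2020 is a Sunday, so the first Friday is November 6 and the third is November 20.
1 February 2021 is a Monday, so Fridays fall on 5, 12, 19, 26; the last is February 26.
24 November 2020 lies within the daylight-saving period (20 November 2020 – 26 February 2021), so Halove Sector is on daylight time, UTC−11:00.
01:00 local + 11h = 12:00 UTC.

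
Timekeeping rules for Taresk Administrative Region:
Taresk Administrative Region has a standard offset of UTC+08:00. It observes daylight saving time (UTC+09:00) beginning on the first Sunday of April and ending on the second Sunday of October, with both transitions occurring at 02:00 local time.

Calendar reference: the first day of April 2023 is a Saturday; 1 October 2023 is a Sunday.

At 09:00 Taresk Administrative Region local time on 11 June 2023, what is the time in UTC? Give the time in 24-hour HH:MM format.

1 April 2023 is a Saturday, so the first Sunday is April 2.
1 October 2023 is a Sunday, so the first Sunday is October 1 and the second is October 8.
11 June 2023 falls between 2 April and 8 October, so daylight saving is in effect and Taresk Administrative Region is at UTC+09:00.
09:00 local − 9h = 00:00 UTC.

00:00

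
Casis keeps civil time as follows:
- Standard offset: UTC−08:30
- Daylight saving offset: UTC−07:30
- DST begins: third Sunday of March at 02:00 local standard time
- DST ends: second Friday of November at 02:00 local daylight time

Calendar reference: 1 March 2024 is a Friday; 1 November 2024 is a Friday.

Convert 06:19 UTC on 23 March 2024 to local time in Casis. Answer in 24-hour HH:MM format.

22:49

1 March 2024 is a Friday, so the first Sunday is March 3 and the third is March 17.
1 November 2024 is a Friday, so the first Friday is November 1 and the second is November 8.
At the standard offset (UTC−08:30), 06:19 UTC − 8h30m = 21:49 Casis standard time (rolling into the previous day, 22 March 2024).
Daylight saving runs 17 March – 8 November; the standard-time date in Casis, 22 March 2024, is inside that window, so Casis is at UTC−07:30.
06:19 UTC − 7h30m = 22:49 local (rolling into the previous day, 22 March 2024).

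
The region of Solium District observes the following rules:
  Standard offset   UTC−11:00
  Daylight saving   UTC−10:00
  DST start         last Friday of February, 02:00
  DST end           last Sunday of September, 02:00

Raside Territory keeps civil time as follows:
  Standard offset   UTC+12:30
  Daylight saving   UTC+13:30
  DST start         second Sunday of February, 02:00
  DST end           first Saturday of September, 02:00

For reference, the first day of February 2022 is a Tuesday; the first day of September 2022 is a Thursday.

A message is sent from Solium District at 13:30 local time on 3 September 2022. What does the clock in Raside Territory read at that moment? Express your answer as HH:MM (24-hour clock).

1 February 2022 is a Tuesday, so Fridays fall on 4, 11, 18, 25; the last is February 25.
1 September 2022 is a Thursday, so Sundays fall on 4, 11, 18, 25; the last is September 25.
3 September 2022 falls between 25 February and 25 September, so daylight saving is in effect and Solium District is at UTC−10:00.
13:30 Solium District + 10h = 23:30 UTC.
1 February 2022 is a Tuesday, so the first Sunday is February 6 and the second is February 13.
1 September 2022 is a Thursday, so the first Saturday is September 3.
At the standard offset (UTC+12:30), 23:30 UTC + 12h30m = 12:00 Raside Territory standard time (rolling into the next day, 4 September 2022).
The standard-time date in Raside Territory, 4 September 2022, is outside the daylight-saving period (13 February – 3 September), so Raside Territory is on standard time, UTC+12:30.
23:30 UTC + 12h30m = 12:00 Raside Territory (rolling into the next day, 4 September 2022).

12:00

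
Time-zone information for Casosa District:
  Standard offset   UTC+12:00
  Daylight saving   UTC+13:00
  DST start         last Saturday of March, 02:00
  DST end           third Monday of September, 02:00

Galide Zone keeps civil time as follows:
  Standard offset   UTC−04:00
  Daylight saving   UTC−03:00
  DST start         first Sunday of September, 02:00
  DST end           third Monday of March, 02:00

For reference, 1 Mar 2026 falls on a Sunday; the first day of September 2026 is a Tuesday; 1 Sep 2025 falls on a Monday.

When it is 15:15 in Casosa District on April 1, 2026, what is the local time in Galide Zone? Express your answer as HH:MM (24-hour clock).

1 March 2026 is a Sunday, so Saturdays fall on 7, 14, 21, 28; the last is March 28.
1 September 2026 is a Tuesday, so the first Monday is September 7 and the third is September 21.
Daylight saving runs 28 March – 21 September; April 1, 2026 is inside that window, so Casosa District is at UTC+13:00.
15:15 Casosa District − 13h = 02:15 UTC.
1 September 2025 is a Monday, so the first Sunday is September 7.
1 March 2026 is a Sunday, so the first Monday is March 2 and the third is March 16.
At the standard offset (UTC−04:00), 02:15 UTC − 4h = 22:15 Galide Zone standard time (rolling into the previous day, 31 March 2026).
Daylight saving runs 7 September 2025 – 16 March 2026; the standard-time date in Galide Zone, March 31, 2026, is outside that window, so Galide Zone is on standard time at UTC−04:00.
02:15 UTC − 4h = 22:15 Galide Zone (rolling into the previous day, 31 March 2026).

22:15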